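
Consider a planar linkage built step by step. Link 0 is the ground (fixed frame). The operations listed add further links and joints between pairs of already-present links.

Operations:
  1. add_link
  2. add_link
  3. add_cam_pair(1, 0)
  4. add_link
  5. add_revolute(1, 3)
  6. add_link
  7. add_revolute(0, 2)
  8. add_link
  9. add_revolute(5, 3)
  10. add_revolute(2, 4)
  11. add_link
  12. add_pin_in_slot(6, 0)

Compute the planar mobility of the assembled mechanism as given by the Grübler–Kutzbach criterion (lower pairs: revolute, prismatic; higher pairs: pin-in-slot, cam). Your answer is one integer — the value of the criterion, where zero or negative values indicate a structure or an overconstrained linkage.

L=1 J1=0 J2=0
add link → L=2 J1=0 J2=0
add link → L=3 J1=0 J2=0
C@1,0 dof=2 J2 → L=3 J1=0 J2=1
add link → L=4 J1=0 J2=1
R@1,3 dof=1 J1 → L=4 J1=1 J2=1
add link → L=5 J1=1 J2=1
R@0,2 dof=1 J1 → L=5 J1=2 J2=1
add link → L=6 J1=2 J2=1
R@5,3 dof=1 J1 → L=6 J1=3 J2=1
R@2,4 dof=1 J1 → L=6 J1=4 J2=1
add link → L=7 J1=4 J2=1
PS@6,0 dof=2 J2 → L=7 J1=4 J2=2
M=3(L−1)−2J1−J2=3·6−2·4−2=8

M = 8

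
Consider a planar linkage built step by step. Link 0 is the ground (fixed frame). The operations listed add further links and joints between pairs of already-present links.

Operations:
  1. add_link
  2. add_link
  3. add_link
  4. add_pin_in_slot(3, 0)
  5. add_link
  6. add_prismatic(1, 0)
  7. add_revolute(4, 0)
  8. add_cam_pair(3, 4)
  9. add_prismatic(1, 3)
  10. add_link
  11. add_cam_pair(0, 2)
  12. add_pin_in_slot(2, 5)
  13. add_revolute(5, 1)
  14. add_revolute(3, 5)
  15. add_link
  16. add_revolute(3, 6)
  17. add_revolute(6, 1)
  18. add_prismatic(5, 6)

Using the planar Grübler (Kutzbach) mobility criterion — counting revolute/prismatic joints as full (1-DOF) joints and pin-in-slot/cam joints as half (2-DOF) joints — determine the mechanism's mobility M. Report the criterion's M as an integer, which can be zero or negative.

link 0 = ground. State L|J1|J2 = 1|0|0
+link1  2|0|0
+link2  3|0|0
+link3  4|0|0
PS(3,0) f=2→J2  4|0|1
+link4  5|0|1
P(1,0) f=1→J1  5|1|1
R(4,0) f=1→J1  5|2|1
C(3,4) f=2→J2  5|2|2
P(1,3) f=1→J1  5|3|2
+link5  6|3|2
C(0,2) f=2→J2  6|3|3
PS(2,5) f=2→J2  6|3|4
R(5,1) f=1→J1  6|4|4
R(3,5) f=1→J1  6|5|4
+link6  7|5|4
R(3,6) f=1→J1  7|6|4
R(6,1) f=1→J1  7|7|4
P(5,6) f=1→J1  7|8|4
M = 3(7−1)−2·8−4 = 18−16−4 = -2

M = -2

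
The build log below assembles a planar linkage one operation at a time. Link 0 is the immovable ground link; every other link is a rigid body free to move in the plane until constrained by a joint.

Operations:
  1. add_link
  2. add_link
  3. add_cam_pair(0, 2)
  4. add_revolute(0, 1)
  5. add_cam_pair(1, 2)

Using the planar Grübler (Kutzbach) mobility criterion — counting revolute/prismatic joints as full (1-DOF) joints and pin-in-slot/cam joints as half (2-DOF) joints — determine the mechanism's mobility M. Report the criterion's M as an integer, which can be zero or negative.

M = 2

link 0 = ground. State L|J1|J2 = 1|0|0
+link1  2|0|0
+link2  3|0|0
C(0,2) f=2→J2  3|0|1
R(0,1) f=1→J1  3|1|1
C(1,2) f=2→J2  3|1|2
M = 3(3−1)−2·1−2 = 6−2−2 = 2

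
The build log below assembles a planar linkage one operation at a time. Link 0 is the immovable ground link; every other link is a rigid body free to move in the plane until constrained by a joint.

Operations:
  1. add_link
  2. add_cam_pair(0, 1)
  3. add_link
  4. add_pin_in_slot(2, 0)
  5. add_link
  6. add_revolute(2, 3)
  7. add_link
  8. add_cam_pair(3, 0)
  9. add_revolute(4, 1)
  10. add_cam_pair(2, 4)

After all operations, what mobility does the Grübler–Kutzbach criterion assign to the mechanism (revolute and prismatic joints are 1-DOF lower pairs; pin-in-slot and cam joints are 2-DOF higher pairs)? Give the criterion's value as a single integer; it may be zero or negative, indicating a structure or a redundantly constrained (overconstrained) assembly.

(L,J1,J2)=(1,0,0); link0 fixed
link1: (2,0,0)
C 0-1 [J2]: (2,0,1)
link2: (3,0,1)
PS 2-0 [J2]: (3,0,2)
link3: (4,0,2)
R 2-3 [J1]: (4,1,2)
link4: (5,1,2)
C 3-0 [J2]: (5,1,3)
R 4-1 [J1]: (5,2,3)
C 2-4 [J2]: (5,2,4)
Grübler: 3·4 − 2·2 − 4 = 4

M = 4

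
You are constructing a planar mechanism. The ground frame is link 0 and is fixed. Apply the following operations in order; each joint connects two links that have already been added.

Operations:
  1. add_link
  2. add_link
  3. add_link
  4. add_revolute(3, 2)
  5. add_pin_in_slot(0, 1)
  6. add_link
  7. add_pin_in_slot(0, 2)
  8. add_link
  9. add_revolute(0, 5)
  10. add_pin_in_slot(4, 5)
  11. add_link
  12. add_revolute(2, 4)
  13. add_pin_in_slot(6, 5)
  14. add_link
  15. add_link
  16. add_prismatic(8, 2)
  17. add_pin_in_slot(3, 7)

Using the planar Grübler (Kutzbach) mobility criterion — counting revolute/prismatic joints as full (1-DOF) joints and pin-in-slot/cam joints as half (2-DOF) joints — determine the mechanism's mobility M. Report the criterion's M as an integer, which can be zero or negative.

[1;0;0] (link 0 is ground)
L+ [2;0;0]
L+ [3;0;0]
L+ [4;0;0]
R(3,2)∈J1 [4;1;0]
PS(0,1)∈J2 [4;1;1]
L+ [5;1;1]
PS(0,2)∈J2 [5;1;2]
L+ [6;1;2]
R(0,5)∈J1 [6;2;2]
PS(4,5)∈J2 [6;2;3]
L+ [7;2;3]
R(2,4)∈J1 [7;3;3]
PS(6,5)∈J2 [7;3;4]
L+ [8;3;4]
L+ [9;3;4]
P(8,2)∈J1 [9;4;4]
PS(3,7)∈J2 [9;4;5]
mobility = 24 − 8 − 5 = 11

M = 11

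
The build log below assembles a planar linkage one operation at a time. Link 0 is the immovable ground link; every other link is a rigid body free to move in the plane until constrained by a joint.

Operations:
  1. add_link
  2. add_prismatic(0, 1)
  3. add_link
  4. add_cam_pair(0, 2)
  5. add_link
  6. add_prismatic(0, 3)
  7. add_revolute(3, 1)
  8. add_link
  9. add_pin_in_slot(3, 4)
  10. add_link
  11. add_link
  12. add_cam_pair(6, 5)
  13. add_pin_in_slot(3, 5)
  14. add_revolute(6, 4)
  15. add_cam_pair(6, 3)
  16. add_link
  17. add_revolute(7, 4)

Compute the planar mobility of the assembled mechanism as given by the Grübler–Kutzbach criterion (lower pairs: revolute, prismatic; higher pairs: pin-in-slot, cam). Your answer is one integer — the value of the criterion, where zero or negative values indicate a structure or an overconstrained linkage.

M = 6

L=1 J1=0 J2=0
add link → L=2 J1=0 J2=0
P@0,1 dof=1 J1 → L=2 J1=1 J2=0
add link → L=3 J1=1 J2=0
C@0,2 dof=2 J2 → L=3 J1=1 J2=1
add link → L=4 J1=1 J2=1
P@0,3 dof=1 J1 → L=4 J1=2 J2=1
R@3,1 dof=1 J1 → L=4 J1=3 J2=1
add link → L=5 J1=3 J2=1
PS@3,4 dof=2 J2 → L=5 J1=3 J2=2
add link → L=6 J1=3 J2=2
add link → L=7 J1=3 J2=2
C@6,5 dof=2 J2 → L=7 J1=3 J2=3
PS@3,5 dof=2 J2 → L=7 J1=3 J2=4
R@6,4 dof=1 J1 → L=7 J1=4 J2=4
C@6,3 dof=2 J2 → L=7 J1=4 J2=5
add link → L=8 J1=4 J2=5
R@7,4 dof=1 J1 → L=8 J1=5 J2=5
M=3(L−1)−2J1−J2=3·7−2·5−5=6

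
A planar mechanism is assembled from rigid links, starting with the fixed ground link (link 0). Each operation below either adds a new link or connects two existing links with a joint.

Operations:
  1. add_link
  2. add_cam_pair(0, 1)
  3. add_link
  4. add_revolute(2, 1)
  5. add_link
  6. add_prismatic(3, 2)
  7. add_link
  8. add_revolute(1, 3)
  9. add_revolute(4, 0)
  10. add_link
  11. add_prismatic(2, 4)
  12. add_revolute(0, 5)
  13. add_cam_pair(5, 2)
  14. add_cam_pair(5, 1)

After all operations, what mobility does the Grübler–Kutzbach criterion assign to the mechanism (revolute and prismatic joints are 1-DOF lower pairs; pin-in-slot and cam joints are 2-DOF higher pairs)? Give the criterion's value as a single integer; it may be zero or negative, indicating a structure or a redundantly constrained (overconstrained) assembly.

[1;0;0] (link 0 is ground)
L+ [2;0;0]
C(0,1)∈J2 [2;0;1]
L+ [3;0;1]
R(2,1)∈J1 [3;1;1]
L+ [4;1;1]
P(3,2)∈J1 [4;2;1]
L+ [5;2;1]
R(1,3)∈J1 [5;3;1]
R(4,0)∈J1 [5;4;1]
L+ [6;4;1]
P(2,4)∈J1 [6;5;1]
R(0,5)∈J1 [6;6;1]
C(5,2)∈J2 [6;6;2]
C(5,1)∈J2 [6;6;3]
mobility = 15 − 12 − 3 = 0

M = 0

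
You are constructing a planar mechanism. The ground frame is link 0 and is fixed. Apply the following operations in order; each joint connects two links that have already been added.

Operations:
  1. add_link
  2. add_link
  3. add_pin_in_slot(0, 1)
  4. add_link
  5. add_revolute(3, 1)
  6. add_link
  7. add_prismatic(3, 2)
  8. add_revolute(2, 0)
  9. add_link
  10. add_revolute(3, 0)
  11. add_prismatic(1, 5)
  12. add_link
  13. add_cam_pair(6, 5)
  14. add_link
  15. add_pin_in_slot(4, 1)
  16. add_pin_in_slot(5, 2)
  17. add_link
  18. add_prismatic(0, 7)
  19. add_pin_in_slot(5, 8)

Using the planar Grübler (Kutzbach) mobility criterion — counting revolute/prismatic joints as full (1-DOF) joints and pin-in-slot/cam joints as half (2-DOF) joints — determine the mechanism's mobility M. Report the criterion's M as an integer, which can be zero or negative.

link 0 = ground. State L|J1|J2 = 1|0|0
+link1  2|0|0
+link2  3|0|0
PS(0,1) f=2→J2  3|0|1
+link3  4|0|1
R(3,1) f=1→J1  4|1|1
+link4  5|1|1
P(3,2) f=1→J1  5|2|1
R(2,0) f=1→J1  5|3|1
+link5  6|3|1
R(3,0) f=1→J1  6|4|1
P(1,5) f=1→J1  6|5|1
+link6  7|5|1
C(6,5) f=2→J2  7|5|2
+link7  8|5|2
PS(4,1) f=2→J2  8|5|3
PS(5,2) f=2→J2  8|5|4
+link8  9|5|4
P(0,7) f=1→J1  9|6|4
PS(5,8) f=2→J2  9|6|5
M = 3(9−1)−2·6−5 = 24−12−5 = 7

M = 7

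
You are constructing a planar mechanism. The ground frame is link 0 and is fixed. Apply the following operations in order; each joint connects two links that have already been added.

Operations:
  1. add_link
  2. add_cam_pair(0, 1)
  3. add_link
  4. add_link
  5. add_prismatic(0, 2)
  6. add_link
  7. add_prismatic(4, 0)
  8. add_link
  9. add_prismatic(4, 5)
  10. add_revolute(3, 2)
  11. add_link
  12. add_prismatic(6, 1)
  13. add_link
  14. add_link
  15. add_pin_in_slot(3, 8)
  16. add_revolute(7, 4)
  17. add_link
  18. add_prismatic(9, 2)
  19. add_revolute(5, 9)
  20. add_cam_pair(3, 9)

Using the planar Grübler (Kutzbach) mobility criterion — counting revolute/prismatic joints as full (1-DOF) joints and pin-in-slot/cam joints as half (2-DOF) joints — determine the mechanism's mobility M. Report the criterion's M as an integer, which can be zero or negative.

M = 8

link 0 = ground. State L|J1|J2 = 1|0|0
+link1  2|0|0
C(0,1) f=2→J2  2|0|1
+link2  3|0|1
+link3  4|0|1
P(0,2) f=1→J1  4|1|1
+link4  5|1|1
P(4,0) f=1→J1  5|2|1
+link5  6|2|1
P(4,5) f=1→J1  6|3|1
R(3,2) f=1→J1  6|4|1
+link6  7|4|1
P(6,1) f=1→J1  7|5|1
+link7  8|5|1
+link8  9|5|1
PS(3,8) f=2→J2  9|5|2
R(7,4) f=1→J1  9|6|2
+link9  10|6|2
P(9,2) f=1→J1  10|7|2
R(5,9) f=1→J1  10|8|2
C(3,9) f=2→J2  10|8|3
M = 3(10−1)−2·8−3 = 27−16−3 = 8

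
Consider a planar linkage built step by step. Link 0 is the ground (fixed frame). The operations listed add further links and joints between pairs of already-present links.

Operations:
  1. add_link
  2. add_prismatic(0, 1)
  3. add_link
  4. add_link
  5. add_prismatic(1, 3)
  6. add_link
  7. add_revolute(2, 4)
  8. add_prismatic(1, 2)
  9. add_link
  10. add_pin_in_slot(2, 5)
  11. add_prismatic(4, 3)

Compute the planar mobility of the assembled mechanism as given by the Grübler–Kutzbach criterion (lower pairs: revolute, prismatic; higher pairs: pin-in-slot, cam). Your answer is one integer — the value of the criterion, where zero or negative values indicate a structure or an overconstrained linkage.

M = 4

link 0 = ground. State L|J1|J2 = 1|0|0
+link1  2|0|0
P(0,1) f=1→J1  2|1|0
+link2  3|1|0
+link3  4|1|0
P(1,3) f=1→J1  4|2|0
+link4  5|2|0
R(2,4) f=1→J1  5|3|0
P(1,2) f=1→J1  5|4|0
+link5  6|4|0
PS(2,5) f=2→J2  6|4|1
P(4,3) f=1→J1  6|5|1
M = 3(6−1)−2·5−1 = 15−10−1 = 4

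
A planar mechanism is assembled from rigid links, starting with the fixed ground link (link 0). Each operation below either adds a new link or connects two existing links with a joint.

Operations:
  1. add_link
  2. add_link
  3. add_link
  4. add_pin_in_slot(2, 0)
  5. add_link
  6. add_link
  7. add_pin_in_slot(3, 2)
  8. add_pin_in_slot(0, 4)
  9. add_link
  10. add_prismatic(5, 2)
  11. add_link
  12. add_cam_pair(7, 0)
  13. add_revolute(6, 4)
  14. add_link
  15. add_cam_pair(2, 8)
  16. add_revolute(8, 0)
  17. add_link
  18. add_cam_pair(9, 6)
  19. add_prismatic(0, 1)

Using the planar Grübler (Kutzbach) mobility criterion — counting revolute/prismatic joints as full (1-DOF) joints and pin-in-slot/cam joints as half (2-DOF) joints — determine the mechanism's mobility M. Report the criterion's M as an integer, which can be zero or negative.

(L,J1,J2)=(1,0,0); link0 fixed
link1: (2,0,0)
link2: (3,0,0)
link3: (4,0,0)
PS 2-0 [J2]: (4,0,1)
link4: (5,0,1)
link5: (6,0,1)
PS 3-2 [J2]: (6,0,2)
PS 0-4 [J2]: (6,0,3)
link6: (7,0,3)
P 5-2 [J1]: (7,1,3)
link7: (8,1,3)
C 7-0 [J2]: (8,1,4)
R 6-4 [J1]: (8,2,4)
link8: (9,2,4)
C 2-8 [J2]: (9,2,5)
R 8-0 [J1]: (9,3,5)
link9: (10,3,5)
C 9-6 [J2]: (10,3,6)
P 0-1 [J1]: (10,4,6)
Grübler: 3·9 − 2·4 − 6 = 13

M = 13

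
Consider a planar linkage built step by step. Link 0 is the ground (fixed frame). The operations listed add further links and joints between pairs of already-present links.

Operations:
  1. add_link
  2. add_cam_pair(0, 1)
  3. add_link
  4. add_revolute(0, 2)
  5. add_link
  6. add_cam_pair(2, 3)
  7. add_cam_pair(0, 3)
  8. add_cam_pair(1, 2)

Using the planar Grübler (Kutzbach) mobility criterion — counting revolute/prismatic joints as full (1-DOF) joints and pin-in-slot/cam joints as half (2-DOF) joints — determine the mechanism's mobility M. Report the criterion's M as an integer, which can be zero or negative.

ground; <1,0,0>
#1 <2,0,0>
C:0↔1 J2 <2,0,1>
#2 <3,0,1>
R:0↔2 J1 <3,1,1>
#3 <4,1,1>
C:2↔3 J2 <4,1,2>
C:0↔3 J2 <4,1,3>
C:1↔2 J2 <4,1,4>
3×3 − 2×1 − 1×4 = 3

M = 3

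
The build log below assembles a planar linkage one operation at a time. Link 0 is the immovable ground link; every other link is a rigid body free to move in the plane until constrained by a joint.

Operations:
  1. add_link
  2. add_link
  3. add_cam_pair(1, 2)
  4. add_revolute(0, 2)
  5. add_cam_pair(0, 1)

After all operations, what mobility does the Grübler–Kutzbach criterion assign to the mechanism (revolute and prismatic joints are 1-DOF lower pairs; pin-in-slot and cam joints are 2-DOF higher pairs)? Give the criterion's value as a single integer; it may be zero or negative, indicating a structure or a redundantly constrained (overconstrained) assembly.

M = 2

[1;0;0] (link 0 is ground)
L+ [2;0;0]
L+ [3;0;0]
C(1,2)∈J2 [3;0;1]
R(0,2)∈J1 [3;1;1]
C(0,1)∈J2 [3;1;2]
mobility = 6 − 2 − 2 = 2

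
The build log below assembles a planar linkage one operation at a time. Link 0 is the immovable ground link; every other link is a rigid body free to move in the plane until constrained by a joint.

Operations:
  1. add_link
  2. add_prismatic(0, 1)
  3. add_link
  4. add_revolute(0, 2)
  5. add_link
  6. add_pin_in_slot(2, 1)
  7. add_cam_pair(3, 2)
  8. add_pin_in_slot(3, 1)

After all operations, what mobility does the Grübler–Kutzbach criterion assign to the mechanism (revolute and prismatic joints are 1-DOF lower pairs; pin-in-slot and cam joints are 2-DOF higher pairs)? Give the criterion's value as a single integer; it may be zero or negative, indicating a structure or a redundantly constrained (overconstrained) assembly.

M = 2

[1;0;0] (link 0 is ground)
L+ [2;0;0]
P(0,1)∈J1 [2;1;0]
L+ [3;1;0]
R(0,2)∈J1 [3;2;0]
L+ [4;2;0]
PS(2,1)∈J2 [4;2;1]
C(3,2)∈J2 [4;2;2]
PS(3,1)∈J2 [4;2;3]
mobility = 9 − 4 − 3 = 2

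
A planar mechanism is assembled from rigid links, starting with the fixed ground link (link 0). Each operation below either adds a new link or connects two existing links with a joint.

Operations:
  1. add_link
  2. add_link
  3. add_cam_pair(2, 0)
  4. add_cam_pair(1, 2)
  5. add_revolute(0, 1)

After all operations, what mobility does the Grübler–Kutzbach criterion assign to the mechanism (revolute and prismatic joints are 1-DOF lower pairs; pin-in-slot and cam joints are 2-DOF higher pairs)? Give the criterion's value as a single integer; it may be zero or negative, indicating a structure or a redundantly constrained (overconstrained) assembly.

[1;0;0] (link 0 is ground)
L+ [2;0;0]
L+ [3;0;0]
C(2,0)∈J2 [3;0;1]
C(1,2)∈J2 [3;0;2]
R(0,1)∈J1 [3;1;2]
mobility = 6 − 2 − 2 = 2

M = 2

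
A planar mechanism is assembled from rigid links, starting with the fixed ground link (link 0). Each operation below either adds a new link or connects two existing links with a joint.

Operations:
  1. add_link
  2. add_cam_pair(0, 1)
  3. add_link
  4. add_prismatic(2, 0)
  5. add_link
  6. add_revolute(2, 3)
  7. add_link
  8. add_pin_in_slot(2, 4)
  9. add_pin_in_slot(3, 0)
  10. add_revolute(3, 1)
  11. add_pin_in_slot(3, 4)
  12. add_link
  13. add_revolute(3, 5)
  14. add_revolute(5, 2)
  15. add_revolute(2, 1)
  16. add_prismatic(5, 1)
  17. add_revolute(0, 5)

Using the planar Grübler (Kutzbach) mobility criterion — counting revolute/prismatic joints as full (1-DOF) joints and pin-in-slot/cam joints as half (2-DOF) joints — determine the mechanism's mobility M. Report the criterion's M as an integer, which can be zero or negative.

(L,J1,J2)=(1,0,0); link0 fixed
link1: (2,0,0)
C 0-1 [J2]: (2,0,1)
link2: (3,0,1)
P 2-0 [J1]: (3,1,1)
link3: (4,1,1)
R 2-3 [J1]: (4,2,1)
link4: (5,2,1)
PS 2-4 [J2]: (5,2,2)
PS 3-0 [J2]: (5,2,3)
R 3-1 [J1]: (5,3,3)
PS 3-4 [J2]: (5,3,4)
link5: (6,3,4)
R 3-5 [J1]: (6,4,4)
R 5-2 [J1]: (6,5,4)
R 2-1 [J1]: (6,6,4)
P 5-1 [J1]: (6,7,4)
R 0-5 [J1]: (6,8,4)
Grübler: 3·5 − 2·8 − 4 = -5

M = -5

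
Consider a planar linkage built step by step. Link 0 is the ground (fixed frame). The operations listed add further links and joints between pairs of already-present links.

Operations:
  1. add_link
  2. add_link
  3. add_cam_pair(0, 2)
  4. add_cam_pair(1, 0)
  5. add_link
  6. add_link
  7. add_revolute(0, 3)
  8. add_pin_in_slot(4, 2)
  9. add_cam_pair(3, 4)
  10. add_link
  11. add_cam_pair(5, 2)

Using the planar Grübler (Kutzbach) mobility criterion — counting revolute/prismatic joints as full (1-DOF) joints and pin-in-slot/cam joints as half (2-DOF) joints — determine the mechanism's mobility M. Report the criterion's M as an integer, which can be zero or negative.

(L,J1,J2)=(1,0,0); link0 fixed
link1: (2,0,0)
link2: (3,0,0)
C 0-2 [J2]: (3,0,1)
C 1-0 [J2]: (3,0,2)
link3: (4,0,2)
link4: (5,0,2)
R 0-3 [J1]: (5,1,2)
PS 4-2 [J2]: (5,1,3)
C 3-4 [J2]: (5,1,4)
link5: (6,1,4)
C 5-2 [J2]: (6,1,5)
Grübler: 3·5 − 2·1 − 5 = 8

M = 8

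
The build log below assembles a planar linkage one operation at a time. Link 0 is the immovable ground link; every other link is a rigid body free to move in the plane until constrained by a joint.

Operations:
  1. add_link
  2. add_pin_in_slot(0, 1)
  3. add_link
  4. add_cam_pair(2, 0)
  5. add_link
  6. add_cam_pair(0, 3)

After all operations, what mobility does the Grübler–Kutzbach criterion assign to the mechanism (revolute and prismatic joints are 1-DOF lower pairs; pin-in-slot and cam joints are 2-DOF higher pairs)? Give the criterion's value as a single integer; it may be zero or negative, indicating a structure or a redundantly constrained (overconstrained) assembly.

L=1 J1=0 J2=0
add link → L=2 J1=0 J2=0
PS@0,1 dof=2 J2 → L=2 J1=0 J2=1
add link → L=3 J1=0 J2=1
C@2,0 dof=2 J2 → L=3 J1=0 J2=2
add link → L=4 J1=0 J2=2
C@0,3 dof=2 J2 → L=4 J1=0 J2=3
M=3(L−1)−2J1−J2=3·3−2·0−3=6

M = 6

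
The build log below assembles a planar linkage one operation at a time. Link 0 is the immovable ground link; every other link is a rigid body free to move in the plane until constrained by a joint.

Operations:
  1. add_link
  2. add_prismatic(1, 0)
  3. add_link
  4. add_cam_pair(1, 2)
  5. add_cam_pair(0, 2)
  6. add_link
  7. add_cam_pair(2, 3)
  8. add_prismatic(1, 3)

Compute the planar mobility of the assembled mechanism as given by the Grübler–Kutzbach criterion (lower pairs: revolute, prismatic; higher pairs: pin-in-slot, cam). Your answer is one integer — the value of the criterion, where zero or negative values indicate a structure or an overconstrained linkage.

M = 2

link 0 = ground. State L|J1|J2 = 1|0|0
+link1  2|0|0
P(1,0) f=1→J1  2|1|0
+link2  3|1|0
C(1,2) f=2→J2  3|1|1
C(0,2) f=2→J2  3|1|2
+link3  4|1|2
C(2,3) f=2→J2  4|1|3
P(1,3) f=1→J1  4|2|3
M = 3(4−1)−2·2−3 = 9−4−3 = 2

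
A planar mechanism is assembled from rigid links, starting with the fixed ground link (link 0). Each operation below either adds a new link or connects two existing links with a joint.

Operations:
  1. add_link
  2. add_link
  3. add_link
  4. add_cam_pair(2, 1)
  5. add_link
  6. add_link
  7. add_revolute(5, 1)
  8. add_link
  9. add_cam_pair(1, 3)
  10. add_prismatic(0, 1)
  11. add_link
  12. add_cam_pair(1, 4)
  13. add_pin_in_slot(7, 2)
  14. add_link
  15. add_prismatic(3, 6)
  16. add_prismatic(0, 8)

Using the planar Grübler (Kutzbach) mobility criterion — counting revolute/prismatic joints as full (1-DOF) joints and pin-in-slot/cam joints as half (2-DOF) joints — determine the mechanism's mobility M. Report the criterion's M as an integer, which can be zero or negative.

ground; <1,0,0>
#1 <2,0,0>
#2 <3,0,0>
#3 <4,0,0>
C:2↔1 J2 <4,0,1>
#4 <5,0,1>
#5 <6,0,1>
R:5↔1 J1 <6,1,1>
#6 <7,1,1>
C:1↔3 J2 <7,1,2>
P:0↔1 J1 <7,2,2>
#7 <8,2,2>
C:1↔4 J2 <8,2,3>
PS:7↔2 J2 <8,2,4>
#8 <9,2,4>
P:3↔6 J1 <9,3,4>
P:0↔8 J1 <9,4,4>
3×8 − 2×4 − 1×4 = 12

M = 12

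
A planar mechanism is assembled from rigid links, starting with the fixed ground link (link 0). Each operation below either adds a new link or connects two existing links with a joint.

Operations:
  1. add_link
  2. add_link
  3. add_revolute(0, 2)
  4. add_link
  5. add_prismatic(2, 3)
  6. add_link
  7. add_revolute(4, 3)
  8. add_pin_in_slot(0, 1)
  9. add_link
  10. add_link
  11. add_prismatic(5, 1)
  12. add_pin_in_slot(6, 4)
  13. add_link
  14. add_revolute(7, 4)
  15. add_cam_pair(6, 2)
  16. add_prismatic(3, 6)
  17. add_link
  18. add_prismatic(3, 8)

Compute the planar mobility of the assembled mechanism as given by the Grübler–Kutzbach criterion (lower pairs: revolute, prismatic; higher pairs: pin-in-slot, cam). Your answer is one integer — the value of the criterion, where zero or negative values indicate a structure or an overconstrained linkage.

(L,J1,J2)=(1,0,0); link0 fixed
link1: (2,0,0)
link2: (3,0,0)
R 0-2 [J1]: (3,1,0)
link3: (4,1,0)
P 2-3 [J1]: (4,2,0)
link4: (5,2,0)
R 4-3 [J1]: (5,3,0)
PS 0-1 [J2]: (5,3,1)
link5: (6,3,1)
link6: (7,3,1)
P 5-1 [J1]: (7,4,1)
PS 6-4 [J2]: (7,4,2)
link7: (8,4,2)
R 7-4 [J1]: (8,5,2)
C 6-2 [J2]: (8,5,3)
P 3-6 [J1]: (8,6,3)
link8: (9,6,3)
P 3-8 [J1]: (9,7,3)
Grübler: 3·8 − 2·7 − 3 = 7

M = 7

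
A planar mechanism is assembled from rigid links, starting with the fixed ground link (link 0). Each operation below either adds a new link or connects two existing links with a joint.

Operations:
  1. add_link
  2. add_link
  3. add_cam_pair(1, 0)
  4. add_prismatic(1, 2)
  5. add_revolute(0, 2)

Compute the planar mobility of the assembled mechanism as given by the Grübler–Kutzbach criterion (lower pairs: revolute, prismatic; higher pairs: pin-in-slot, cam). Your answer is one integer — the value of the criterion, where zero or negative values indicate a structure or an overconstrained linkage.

M = 1

[1;0;0] (link 0 is ground)
L+ [2;0;0]
L+ [3;0;0]
C(1,0)∈J2 [3;0;1]
P(1,2)∈J1 [3;1;1]
R(0,2)∈J1 [3;2;1]
mobility = 6 − 4 − 1 = 1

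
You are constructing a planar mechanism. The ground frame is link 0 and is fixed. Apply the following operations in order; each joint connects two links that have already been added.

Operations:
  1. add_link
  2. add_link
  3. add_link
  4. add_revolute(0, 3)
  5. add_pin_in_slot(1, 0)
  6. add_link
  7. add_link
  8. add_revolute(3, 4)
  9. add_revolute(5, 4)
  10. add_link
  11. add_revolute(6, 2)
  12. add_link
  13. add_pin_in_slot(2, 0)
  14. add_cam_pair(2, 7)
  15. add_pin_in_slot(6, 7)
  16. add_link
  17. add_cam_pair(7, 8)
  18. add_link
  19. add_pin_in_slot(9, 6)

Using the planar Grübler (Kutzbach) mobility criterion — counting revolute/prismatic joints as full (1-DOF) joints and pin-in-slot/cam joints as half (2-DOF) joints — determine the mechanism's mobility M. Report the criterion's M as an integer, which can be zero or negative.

M = 13

ground; <1,0,0>
#1 <2,0,0>
#2 <3,0,0>
#3 <4,0,0>
R:0↔3 J1 <4,1,0>
PS:1↔0 J2 <4,1,1>
#4 <5,1,1>
#5 <6,1,1>
R:3↔4 J1 <6,2,1>
R:5↔4 J1 <6,3,1>
#6 <7,3,1>
R:6↔2 J1 <7,4,1>
#7 <8,4,1>
PS:2↔0 J2 <8,4,2>
C:2↔7 J2 <8,4,3>
PS:6↔7 J2 <8,4,4>
#8 <9,4,4>
C:7↔8 J2 <9,4,5>
#9 <10,4,5>
PS:9↔6 J2 <10,4,6>
3×9 − 2×4 − 1×6 = 13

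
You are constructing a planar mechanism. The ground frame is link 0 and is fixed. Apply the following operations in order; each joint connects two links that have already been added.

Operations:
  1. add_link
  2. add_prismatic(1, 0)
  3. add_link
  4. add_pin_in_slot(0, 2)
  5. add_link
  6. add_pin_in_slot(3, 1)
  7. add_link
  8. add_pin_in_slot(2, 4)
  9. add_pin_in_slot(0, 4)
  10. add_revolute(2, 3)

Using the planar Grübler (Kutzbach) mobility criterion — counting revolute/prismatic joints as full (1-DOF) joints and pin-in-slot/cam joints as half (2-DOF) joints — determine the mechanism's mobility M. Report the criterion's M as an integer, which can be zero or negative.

M = 4

[1;0;0] (link 0 is ground)
L+ [2;0;0]
P(1,0)∈J1 [2;1;0]
L+ [3;1;0]
PS(0,2)∈J2 [3;1;1]
L+ [4;1;1]
PS(3,1)∈J2 [4;1;2]
L+ [5;1;2]
PS(2,4)∈J2 [5;1;3]
PS(0,4)∈J2 [5;1;4]
R(2,3)∈J1 [5;2;4]
mobility = 12 − 4 − 4 = 4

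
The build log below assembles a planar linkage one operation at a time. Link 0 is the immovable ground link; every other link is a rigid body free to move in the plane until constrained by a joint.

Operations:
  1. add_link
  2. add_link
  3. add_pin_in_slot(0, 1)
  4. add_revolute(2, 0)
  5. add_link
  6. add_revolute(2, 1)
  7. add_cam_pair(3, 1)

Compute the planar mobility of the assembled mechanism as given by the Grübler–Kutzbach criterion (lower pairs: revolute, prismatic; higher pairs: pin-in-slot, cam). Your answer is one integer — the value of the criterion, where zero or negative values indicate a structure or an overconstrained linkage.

link 0 = ground. State L|J1|J2 = 1|0|0
+link1  2|0|0
+link2  3|0|0
PS(0,1) f=2→J2  3|0|1
R(2,0) f=1→J1  3|1|1
+link3  4|1|1
R(2,1) f=1→J1  4|2|1
C(3,1) f=2→J2  4|2|2
M = 3(4−1)−2·2−2 = 9−4−2 = 3

M = 3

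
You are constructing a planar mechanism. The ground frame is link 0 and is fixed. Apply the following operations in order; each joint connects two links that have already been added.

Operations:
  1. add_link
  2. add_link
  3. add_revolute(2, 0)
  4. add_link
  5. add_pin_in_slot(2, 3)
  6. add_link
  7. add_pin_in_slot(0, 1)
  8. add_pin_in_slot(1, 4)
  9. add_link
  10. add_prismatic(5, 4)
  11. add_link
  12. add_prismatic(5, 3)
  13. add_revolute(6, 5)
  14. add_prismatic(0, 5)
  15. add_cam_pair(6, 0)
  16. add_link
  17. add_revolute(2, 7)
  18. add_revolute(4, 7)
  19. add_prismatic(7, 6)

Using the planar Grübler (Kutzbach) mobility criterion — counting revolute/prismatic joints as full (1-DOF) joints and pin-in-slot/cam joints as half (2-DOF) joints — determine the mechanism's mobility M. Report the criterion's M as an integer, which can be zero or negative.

M = 1

ground; <1,0,0>
#1 <2,0,0>
#2 <3,0,0>
R:2↔0 J1 <3,1,0>
#3 <4,1,0>
PS:2↔3 J2 <4,1,1>
#4 <5,1,1>
PS:0↔1 J2 <5,1,2>
PS:1↔4 J2 <5,1,3>
#5 <6,1,3>
P:5↔4 J1 <6,2,3>
#6 <7,2,3>
P:5↔3 J1 <7,3,3>
R:6↔5 J1 <7,4,3>
P:0↔5 J1 <7,5,3>
C:6↔0 J2 <7,5,4>
#7 <8,5,4>
R:2↔7 J1 <8,6,4>
R:4↔7 J1 <8,7,4>
P:7↔6 J1 <8,8,4>
3×7 − 2×8 − 1×4 = 1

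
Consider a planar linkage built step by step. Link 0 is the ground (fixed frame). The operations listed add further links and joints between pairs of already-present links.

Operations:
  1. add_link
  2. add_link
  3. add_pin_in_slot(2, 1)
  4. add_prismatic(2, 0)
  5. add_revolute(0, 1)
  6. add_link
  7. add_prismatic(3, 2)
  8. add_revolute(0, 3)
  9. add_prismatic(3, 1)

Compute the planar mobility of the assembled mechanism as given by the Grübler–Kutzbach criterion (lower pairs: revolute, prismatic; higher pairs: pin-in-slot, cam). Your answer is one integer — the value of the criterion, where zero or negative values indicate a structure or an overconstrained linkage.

ground; <1,0,0>
#1 <2,0,0>
#2 <3,0,0>
PS:2↔1 J2 <3,0,1>
P:2↔0 J1 <3,1,1>
R:0↔1 J1 <3,2,1>
#3 <4,2,1>
P:3↔2 J1 <4,3,1>
R:0↔3 J1 <4,4,1>
P:3↔1 J1 <4,5,1>
3×3 − 2×5 − 1×1 = -2

M = -2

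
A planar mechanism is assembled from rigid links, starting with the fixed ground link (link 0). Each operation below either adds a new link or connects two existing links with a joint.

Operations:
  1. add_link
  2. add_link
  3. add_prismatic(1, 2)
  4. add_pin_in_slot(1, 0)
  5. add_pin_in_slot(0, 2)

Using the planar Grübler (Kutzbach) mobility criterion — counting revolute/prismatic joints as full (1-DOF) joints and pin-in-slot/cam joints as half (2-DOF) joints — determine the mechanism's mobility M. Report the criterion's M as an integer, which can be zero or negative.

M = 2

(L,J1,J2)=(1,0,0); link0 fixed
link1: (2,0,0)
link2: (3,0,0)
P 1-2 [J1]: (3,1,0)
PS 1-0 [J2]: (3,1,1)
PS 0-2 [J2]: (3,1,2)
Grübler: 3·2 − 2·1 − 2 = 2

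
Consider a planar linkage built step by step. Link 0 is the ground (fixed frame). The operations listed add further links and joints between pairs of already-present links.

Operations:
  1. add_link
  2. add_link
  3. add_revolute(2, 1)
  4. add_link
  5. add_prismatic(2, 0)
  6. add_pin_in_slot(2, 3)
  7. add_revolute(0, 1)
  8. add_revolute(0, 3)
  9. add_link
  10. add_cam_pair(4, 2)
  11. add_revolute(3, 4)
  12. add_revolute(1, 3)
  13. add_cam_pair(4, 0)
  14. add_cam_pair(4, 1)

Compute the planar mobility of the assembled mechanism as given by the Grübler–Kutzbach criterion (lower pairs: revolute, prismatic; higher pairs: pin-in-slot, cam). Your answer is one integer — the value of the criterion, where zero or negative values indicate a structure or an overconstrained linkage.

(L,J1,J2)=(1,0,0); link0 fixed
link1: (2,0,0)
link2: (3,0,0)
R 2-1 [J1]: (3,1,0)
link3: (4,1,0)
P 2-0 [J1]: (4,2,0)
PS 2-3 [J2]: (4,2,1)
R 0-1 [J1]: (4,3,1)
R 0-3 [J1]: (4,4,1)
link4: (5,4,1)
C 4-2 [J2]: (5,4,2)
R 3-4 [J1]: (5,5,2)
R 1-3 [J1]: (5,6,2)
C 4-0 [J2]: (5,6,3)
C 4-1 [J2]: (5,6,4)
Grübler: 3·4 − 2·6 − 4 = -4

M = -4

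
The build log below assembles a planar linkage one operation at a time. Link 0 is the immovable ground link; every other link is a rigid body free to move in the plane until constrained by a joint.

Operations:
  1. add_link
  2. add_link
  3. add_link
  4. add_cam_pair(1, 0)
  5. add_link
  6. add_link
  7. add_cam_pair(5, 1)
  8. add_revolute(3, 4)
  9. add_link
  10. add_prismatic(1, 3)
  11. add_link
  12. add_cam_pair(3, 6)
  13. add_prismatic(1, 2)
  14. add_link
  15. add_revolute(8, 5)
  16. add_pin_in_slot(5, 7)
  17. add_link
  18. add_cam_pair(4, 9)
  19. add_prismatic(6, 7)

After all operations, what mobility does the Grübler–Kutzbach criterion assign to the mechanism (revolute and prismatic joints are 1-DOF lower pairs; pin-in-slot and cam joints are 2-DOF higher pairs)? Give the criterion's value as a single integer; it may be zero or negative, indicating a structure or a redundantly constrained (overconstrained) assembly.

[1;0;0] (link 0 is ground)
L+ [2;0;0]
L+ [3;0;0]
L+ [4;0;0]
C(1,0)∈J2 [4;0;1]
L+ [5;0;1]
L+ [6;0;1]
C(5,1)∈J2 [6;0;2]
R(3,4)∈J1 [6;1;2]
L+ [7;1;2]
P(1,3)∈J1 [7;2;2]
L+ [8;2;2]
C(3,6)∈J2 [8;2;3]
P(1,2)∈J1 [8;3;3]
L+ [9;3;3]
R(8,5)∈J1 [9;4;3]
PS(5,7)∈J2 [9;4;4]
L+ [10;4;4]
C(4,9)∈J2 [10;4;5]
P(6,7)∈J1 [10;5;5]
mobility = 27 − 10 − 5 = 12

M = 12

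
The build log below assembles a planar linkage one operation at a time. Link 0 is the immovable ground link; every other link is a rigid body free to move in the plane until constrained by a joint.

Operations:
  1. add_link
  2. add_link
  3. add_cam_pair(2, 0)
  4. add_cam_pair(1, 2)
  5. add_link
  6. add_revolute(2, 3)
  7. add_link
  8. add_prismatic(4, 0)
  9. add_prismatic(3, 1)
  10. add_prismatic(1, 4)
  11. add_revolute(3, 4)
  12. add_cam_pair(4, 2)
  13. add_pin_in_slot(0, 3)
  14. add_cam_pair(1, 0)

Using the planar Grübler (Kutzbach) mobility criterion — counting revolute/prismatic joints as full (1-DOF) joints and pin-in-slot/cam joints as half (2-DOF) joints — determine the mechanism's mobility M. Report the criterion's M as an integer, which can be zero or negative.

link 0 = ground. State L|J1|J2 = 1|0|0
+link1  2|0|0
+link2  3|0|0
C(2,0) f=2→J2  3|0|1
C(1,2) f=2→J2  3|0|2
+link3  4|0|2
R(2,3) f=1→J1  4|1|2
+link4  5|1|2
P(4,0) f=1→J1  5|2|2
P(3,1) f=1→J1  5|3|2
P(1,4) f=1→J1  5|4|2
R(3,4) f=1→J1  5|5|2
C(4,2) f=2→J2  5|5|3
PS(0,3) f=2→J2  5|5|4
C(1,0) f=2→J2  5|5|5
M = 3(5−1)−2·5−5 = 12−10−5 = -3

M = -3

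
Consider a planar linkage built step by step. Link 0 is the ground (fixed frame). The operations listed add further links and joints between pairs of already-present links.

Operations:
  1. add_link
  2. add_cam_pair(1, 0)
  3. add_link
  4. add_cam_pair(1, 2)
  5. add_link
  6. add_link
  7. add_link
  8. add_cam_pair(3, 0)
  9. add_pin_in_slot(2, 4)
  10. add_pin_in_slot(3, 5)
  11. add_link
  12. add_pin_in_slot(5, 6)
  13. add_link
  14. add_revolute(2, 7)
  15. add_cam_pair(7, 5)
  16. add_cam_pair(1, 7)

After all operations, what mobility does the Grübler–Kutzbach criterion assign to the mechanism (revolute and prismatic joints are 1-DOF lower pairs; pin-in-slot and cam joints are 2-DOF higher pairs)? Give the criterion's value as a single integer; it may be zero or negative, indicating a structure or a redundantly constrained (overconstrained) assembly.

L=1 J1=0 J2=0
add link → L=2 J1=0 J2=0
C@1,0 dof=2 J2 → L=2 J1=0 J2=1
add link → L=3 J1=0 J2=1
C@1,2 dof=2 J2 → L=3 J1=0 J2=2
add link → L=4 J1=0 J2=2
add link → L=5 J1=0 J2=2
add link → L=6 J1=0 J2=2
C@3,0 dof=2 J2 → L=6 J1=0 J2=3
PS@2,4 dof=2 J2 → L=6 J1=0 J2=4
PS@3,5 dof=2 J2 → L=6 J1=0 J2=5
add link → L=7 J1=0 J2=5
PS@5,6 dof=2 J2 → L=7 J1=0 J2=6
add link → L=8 J1=0 J2=6
R@2,7 dof=1 J1 → L=8 J1=1 J2=6
C@7,5 dof=2 J2 → L=8 J1=1 J2=7
C@1,7 dof=2 J2 → L=8 J1=1 J2=8
M=3(L−1)−2J1−J2=3·7−2·1−8=11

M = 11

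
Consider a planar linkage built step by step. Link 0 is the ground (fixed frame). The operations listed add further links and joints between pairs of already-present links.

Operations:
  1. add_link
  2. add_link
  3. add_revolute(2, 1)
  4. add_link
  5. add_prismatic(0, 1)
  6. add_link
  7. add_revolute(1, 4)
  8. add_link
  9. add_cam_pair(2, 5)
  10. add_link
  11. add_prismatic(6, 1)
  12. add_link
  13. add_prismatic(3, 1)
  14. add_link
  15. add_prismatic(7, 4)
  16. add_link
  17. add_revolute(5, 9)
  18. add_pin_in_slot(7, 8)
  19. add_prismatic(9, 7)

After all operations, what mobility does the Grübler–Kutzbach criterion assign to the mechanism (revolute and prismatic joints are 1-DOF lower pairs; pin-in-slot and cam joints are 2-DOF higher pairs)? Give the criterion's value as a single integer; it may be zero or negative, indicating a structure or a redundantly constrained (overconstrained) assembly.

M = 9

ground; <1,0,0>
#1 <2,0,0>
#2 <3,0,0>
R:2↔1 J1 <3,1,0>
#3 <4,1,0>
P:0↔1 J1 <4,2,0>
#4 <5,2,0>
R:1↔4 J1 <5,3,0>
#5 <6,3,0>
C:2↔5 J2 <6,3,1>
#6 <7,3,1>
P:6↔1 J1 <7,4,1>
#7 <8,4,1>
P:3↔1 J1 <8,5,1>
#8 <9,5,1>
P:7↔4 J1 <9,6,1>
#9 <10,6,1>
R:5↔9 J1 <10,7,1>
PS:7↔8 J2 <10,7,2>
P:9↔7 J1 <10,8,2>
3×9 − 2×8 − 1×2 = 9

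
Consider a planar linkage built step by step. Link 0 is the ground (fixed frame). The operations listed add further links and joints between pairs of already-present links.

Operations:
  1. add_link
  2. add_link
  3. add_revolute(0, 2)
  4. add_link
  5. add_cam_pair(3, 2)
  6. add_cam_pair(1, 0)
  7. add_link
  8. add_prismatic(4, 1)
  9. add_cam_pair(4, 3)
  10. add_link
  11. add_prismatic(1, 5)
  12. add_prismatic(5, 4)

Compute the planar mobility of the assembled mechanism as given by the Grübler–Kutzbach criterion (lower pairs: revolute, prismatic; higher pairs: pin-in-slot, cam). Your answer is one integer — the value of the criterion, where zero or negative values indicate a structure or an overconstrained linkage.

link 0 = ground. State L|J1|J2 = 1|0|0
+link1  2|0|0
+link2  3|0|0
R(0,2) f=1→J1  3|1|0
+link3  4|1|0
C(3,2) f=2→J2  4|1|1
C(1,0) f=2→J2  4|1|2
+link4  5|1|2
P(4,1) f=1→J1  5|2|2
C(4,3) f=2→J2  5|2|3
+link5  6|2|3
P(1,5) f=1→J1  6|3|3
P(5,4) f=1→J1  6|4|3
M = 3(6−1)−2·4−3 = 15−8−3 = 4

M = 4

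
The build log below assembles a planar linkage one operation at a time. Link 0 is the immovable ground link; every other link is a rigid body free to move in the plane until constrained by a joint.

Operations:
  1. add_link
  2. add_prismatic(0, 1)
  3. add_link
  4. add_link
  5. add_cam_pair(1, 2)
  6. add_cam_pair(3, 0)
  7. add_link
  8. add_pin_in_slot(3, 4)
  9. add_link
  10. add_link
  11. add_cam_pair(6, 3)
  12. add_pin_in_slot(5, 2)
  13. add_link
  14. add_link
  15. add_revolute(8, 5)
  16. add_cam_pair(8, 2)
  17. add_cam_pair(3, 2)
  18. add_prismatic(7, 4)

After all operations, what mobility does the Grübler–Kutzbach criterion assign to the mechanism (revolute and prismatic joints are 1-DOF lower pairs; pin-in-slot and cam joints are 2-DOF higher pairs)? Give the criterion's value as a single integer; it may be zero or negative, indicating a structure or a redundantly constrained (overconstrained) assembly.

M = 11

ground; <1,0,0>
#1 <2,0,0>
P:0↔1 J1 <2,1,0>
#2 <3,1,0>
#3 <4,1,0>
C:1↔2 J2 <4,1,1>
C:3↔0 J2 <4,1,2>
#4 <5,1,2>
PS:3↔4 J2 <5,1,3>
#5 <6,1,3>
#6 <7,1,3>
C:6↔3 J2 <7,1,4>
PS:5↔2 J2 <7,1,5>
#7 <8,1,5>
#8 <9,1,5>
R:8↔5 J1 <9,2,5>
C:8↔2 J2 <9,2,6>
C:3↔2 J2 <9,2,7>
P:7↔4 J1 <9,3,7>
3×8 − 2×3 − 1×7 = 11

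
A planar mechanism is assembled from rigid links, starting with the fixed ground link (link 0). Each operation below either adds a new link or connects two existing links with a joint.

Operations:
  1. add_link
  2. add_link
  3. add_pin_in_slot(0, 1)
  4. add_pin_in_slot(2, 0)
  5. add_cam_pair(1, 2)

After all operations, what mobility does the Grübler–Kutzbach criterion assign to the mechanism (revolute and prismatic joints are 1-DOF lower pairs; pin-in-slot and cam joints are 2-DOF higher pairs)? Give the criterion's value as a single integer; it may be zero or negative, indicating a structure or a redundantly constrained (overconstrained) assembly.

M = 3

link 0 = ground. State L|J1|J2 = 1|0|0
+link1  2|0|0
+link2  3|0|0
PS(0,1) f=2→J2  3|0|1
PS(2,0) f=2→J2  3|0|2
C(1,2) f=2→J2  3|0|3
M = 3(3−1)−2·0−3 = 6−0−3 = 3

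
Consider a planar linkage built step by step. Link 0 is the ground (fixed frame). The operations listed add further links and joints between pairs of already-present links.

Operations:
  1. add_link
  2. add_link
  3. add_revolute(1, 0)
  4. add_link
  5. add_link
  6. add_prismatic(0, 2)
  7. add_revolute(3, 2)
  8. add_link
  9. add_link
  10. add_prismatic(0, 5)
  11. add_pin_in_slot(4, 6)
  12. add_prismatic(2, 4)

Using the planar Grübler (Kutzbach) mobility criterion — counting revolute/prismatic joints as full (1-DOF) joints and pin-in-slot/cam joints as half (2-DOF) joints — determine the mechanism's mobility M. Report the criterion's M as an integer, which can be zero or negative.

ground; <1,0,0>
#1 <2,0,0>
#2 <3,0,0>
R:1↔0 J1 <3,1,0>
#3 <4,1,0>
#4 <5,1,0>
P:0↔2 J1 <5,2,0>
R:3↔2 J1 <5,3,0>
#5 <6,3,0>
#6 <7,3,0>
P:0↔5 J1 <7,4,0>
PS:4↔6 J2 <7,4,1>
P:2↔4 J1 <7,5,1>
3×6 − 2×5 − 1×1 = 7

M = 7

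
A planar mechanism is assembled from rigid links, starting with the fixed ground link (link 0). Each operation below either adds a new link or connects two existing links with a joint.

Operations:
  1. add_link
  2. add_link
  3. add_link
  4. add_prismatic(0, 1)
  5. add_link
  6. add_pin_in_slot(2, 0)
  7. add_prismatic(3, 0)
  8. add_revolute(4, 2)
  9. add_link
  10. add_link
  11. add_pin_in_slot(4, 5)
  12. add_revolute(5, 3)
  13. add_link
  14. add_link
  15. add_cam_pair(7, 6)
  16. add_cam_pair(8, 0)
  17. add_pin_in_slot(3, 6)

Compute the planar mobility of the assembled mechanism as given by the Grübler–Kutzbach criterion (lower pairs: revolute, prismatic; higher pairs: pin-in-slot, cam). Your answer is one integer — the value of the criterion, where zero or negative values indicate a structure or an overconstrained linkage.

M = 11

(L,J1,J2)=(1,0,0); link0 fixed
link1: (2,0,0)
link2: (3,0,0)
link3: (4,0,0)
P 0-1 [J1]: (4,1,0)
link4: (5,1,0)
PS 2-0 [J2]: (5,1,1)
P 3-0 [J1]: (5,2,1)
R 4-2 [J1]: (5,3,1)
link5: (6,3,1)
link6: (7,3,1)
PS 4-5 [J2]: (7,3,2)
R 5-3 [J1]: (7,4,2)
link7: (8,4,2)
link8: (9,4,2)
C 7-6 [J2]: (9,4,3)
C 8-0 [J2]: (9,4,4)
PS 3-6 [J2]: (9,4,5)
Grübler: 3·8 − 2·4 − 5 = 11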